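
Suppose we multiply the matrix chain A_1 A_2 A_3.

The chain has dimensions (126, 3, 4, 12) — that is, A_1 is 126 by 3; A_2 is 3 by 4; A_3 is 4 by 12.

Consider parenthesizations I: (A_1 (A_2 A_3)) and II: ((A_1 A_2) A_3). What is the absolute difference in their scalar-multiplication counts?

2880

Order I = (A_1 (A_2 A_3)): (A_2 A_3): 3×4 by 4×12 → 3×12, cost 3·4·12 = 144; (A_1 (A_2 A_3)): 126×3 by 3×12 → 126×12, cost 126·3·12 = 4536; cumulative 4680. Total 4680.
Order II = ((A_1 A_2) A_3): (A_1 A_2): 126×3 by 3×4 → 126×4, cost 126·3·4 = 1512; ((A_1 A_2) A_3): 126×4 by 4×12 → 126×12, cost 126·4·12 = 6048; cumulative 7560. Total 7560.
Difference: |4680 − 7560| = 2880.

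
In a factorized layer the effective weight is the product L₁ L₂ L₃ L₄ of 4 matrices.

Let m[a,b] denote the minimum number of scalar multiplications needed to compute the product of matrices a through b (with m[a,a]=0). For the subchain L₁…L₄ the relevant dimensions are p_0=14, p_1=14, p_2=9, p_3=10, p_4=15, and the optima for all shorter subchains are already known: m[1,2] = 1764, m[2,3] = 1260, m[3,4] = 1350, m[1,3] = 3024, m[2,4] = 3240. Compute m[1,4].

5004

m[1,4] = min over k∈[1,3] of m[1,k]+m[k+1,4]+p_{0}·p_k·p_{4}.
k=1: 0 + 3240 + 14·14·15 = 6180; k=2: 1764 + 1350 + 14·9·15 = 5004; k=3: 3024 + 0 + 14·10·15 = 5124.
Minimum: 5004 at k=2.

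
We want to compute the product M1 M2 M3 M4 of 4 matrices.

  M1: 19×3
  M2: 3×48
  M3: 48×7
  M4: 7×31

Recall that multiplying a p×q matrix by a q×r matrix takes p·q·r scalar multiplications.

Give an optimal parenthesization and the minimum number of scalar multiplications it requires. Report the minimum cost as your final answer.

Adjacent pairs: M1M2 = 19·3·48 = 2736; M2M3 = 3·48·7 = 1008; M3M4 = 48·7·31 = 10416.
Length 3: M1..M3: k=1: 0+1008+19·3·7=1407; k=2: 2736+0+19·48·7=9120 → min 1407 | M2..M4: k=2: 0+10416+3·48·31=14880; k=3: 1008+0+3·7·31=1659 → min 1659.
Length 4: M1..M4: k=1: 0+1659+19·3·31=3426; k=2: 2736+10416+19·48·31=41424; k=3: 1407+0+19·7·31=5530 → min 3426.
Optimal parenthesization: (M1 ((M2 M3) M4)) with cost 3426.

3426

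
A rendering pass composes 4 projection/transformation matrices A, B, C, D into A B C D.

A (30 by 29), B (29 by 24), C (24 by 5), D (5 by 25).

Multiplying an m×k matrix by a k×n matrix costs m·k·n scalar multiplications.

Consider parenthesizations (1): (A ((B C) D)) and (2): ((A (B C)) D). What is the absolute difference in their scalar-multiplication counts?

17275

Order (1) = (A ((B C) D)): (B C): 29×24 by 24×5 → 29×5, cost 29·24·5 = 3480; ((B C) D): 29×5 by 5×25 → 29×25, cost 29·5·25 = 3625; cumulative 7105; (A ((B C) D)): 30×29 by 29×25 → 30×25, cost 30·29·25 = 21750; cumulative 28855. Total 28855.
Order (2) = ((A (B C)) D): (B C): 29×24 by 24×5 → 29×5, cost 29·24·5 = 3480; (A (B C)): 30×29 by 29×5 → 30×5, cost 30·29·5 = 4350; cumulative 7830; ((A (B C)) D): 30×5 by 5×25 → 30×25, cost 30·5·25 = 3750; cumulative 11580. Total 11580.
Difference: |28855 − 11580| = 17275.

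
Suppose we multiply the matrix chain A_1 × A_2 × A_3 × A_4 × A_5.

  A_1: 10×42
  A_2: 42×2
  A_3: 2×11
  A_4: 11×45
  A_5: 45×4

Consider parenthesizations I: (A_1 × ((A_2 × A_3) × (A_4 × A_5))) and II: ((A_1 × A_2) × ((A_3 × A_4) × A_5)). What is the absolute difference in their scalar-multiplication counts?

Order I = (A_1 × ((A_2 × A_3) × (A_4 × A_5))): (A_2 × A_3): 42×2 by 2×11 → 42×11, cost 42·2·11 = 924; (A_4 × A_5): 11×45 by 45×4 → 11×4, cost 11·45·4 = 1980; ((A_2 × A_3) × (A_4 × A_5)): 42×11 by 11×4 → 42×4, cost 42·11·4 = 1848; cumulative 4752; (A_1 × ((A_2 × A_3) × (A_4 × A_5))): 10×42 by 42×4 → 10×4, cost 10·42·4 = 1680; cumulative 6432. Total 6432.
Order II = ((A_1 × A_2) × ((A_3 × A_4) × A_5)): (A_1 × A_2): 10×42 by 42×2 → 10×2, cost 10·42·2 = 840; (A_3 × A_4): 2×11 by 11×45 → 2×45, cost 2·11·45 = 990; ((A_3 × A_4) × A_5): 2×45 by 45×4 → 2×4, cost 2·45·4 = 360; cumulative 1350; ((A_1 × A_2) × ((A_3 × A_4) × A_5)): 10×2 by 2×4 → 10×4, cost 10·2·4 = 80; cumulative 2270. Total 2270.
Difference: |6432 − 2270| = 4162.

4162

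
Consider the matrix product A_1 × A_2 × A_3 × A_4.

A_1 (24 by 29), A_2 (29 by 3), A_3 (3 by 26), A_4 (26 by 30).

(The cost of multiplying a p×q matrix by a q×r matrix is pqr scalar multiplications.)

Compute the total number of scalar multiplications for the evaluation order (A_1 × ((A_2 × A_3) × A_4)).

45762

(A_2 × A_3): 29×3 by 3×26 → 29×26, cost 29·3·26 = 2262
((A_2 × A_3) × A_4): 29×26 by 26×30 → 29×30, cost 29·26·30 = 22620; cumulative 24882
(A_1 × ((A_2 × A_3) × A_4)): 24×29 by 29×30 → 24×30, cost 24·29·30 = 20880; cumulative 45762
Total: 45762 scalar multiplications.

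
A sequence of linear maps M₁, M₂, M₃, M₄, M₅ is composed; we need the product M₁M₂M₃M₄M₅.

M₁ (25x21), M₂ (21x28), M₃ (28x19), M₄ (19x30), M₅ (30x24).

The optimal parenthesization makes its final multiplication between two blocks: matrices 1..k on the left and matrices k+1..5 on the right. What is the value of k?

3

Adjacent pairs: M₁M₂ = 25·21·28 = 14700; M₂M₃ = 21·28·19 = 11172; M₃M₄ = 28·19·30 = 15960; M₄M₅ = 19·30·24 = 13680.
Length 3: M₁..M₃: k=1: 0+11172+25·21·19=21147; k=2: 14700+0+25·28·19=28000 → min 21147 | M₂..M₄: k=2: 0+15960+21·28·30=33600; k=3: 11172+0+21·19·30=23142 → min 23142 | M₃..M₅: k=3: 0+13680+28·19·24=26448; k=4: 15960+0+28·30·24=36120 → min 26448.
Length 4: M₁..M₄: k=1: 0+23142+25·21·30=38892; k=2: 14700+15960+25·28·30=51660; k=3: 21147+0+25·19·30=35397 → min 35397 | M₂..M₅: k=2: 0+26448+21·28·24=40560; k=3: 11172+13680+21·19·24=34428; k=4: 23142+0+21·30·24=38262 → min 34428.
Top-level splits: k=1: (M₁..M₁)·(M₂..M₅) → 0+34428+25·21·24 = 47028; k=2: (M₁..M₂)·(M₃..M₅) → 14700+26448+25·28·24 = 57948; k=3: (M₁..M₃)·(M₄..M₅) → 21147+13680+25·19·24 = 46227; k=4: (M₁..M₄)·(M₅..M₅) → 35397+0+25·30·24 = 53397.
Best split is after M₃, i.e. k = 3.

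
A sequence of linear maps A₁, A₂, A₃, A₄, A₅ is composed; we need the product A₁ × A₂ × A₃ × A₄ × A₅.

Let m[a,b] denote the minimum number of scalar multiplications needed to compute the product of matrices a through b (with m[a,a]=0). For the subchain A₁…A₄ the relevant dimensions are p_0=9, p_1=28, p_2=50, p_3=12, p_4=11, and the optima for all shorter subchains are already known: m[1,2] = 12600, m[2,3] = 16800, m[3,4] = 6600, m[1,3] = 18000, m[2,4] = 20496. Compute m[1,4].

m[1,4] = min over k∈[1,3] of m[1,k]+m[k+1,4]+p_{0}·p_k·p_{4}.
k=1: 0 + 20496 + 9·28·11 = 23268; k=2: 12600 + 6600 + 9·50·11 = 24150; k=3: 18000 + 0 + 9·12·11 = 19188.
Minimum: 19188 at k=3.

19188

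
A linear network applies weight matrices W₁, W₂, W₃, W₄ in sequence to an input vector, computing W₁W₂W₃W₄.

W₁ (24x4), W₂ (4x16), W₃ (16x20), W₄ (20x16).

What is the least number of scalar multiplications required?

4096

Adjacent pairs: W₁W₂ = 24·4·16 = 1536; W₂W₃ = 4·16·20 = 1280; W₃W₄ = 16·20·16 = 5120.
Length 3: W₁..W₃: k=1: 0+1280+24·4·20=3200; k=2: 1536+0+24·16·20=9216 → min 3200 | W₂..W₄: k=2: 0+5120+4·16·16=6144; k=3: 1280+0+4·20·16=2560 → min 2560.
Length 4: W₁..W₄: k=1: 0+2560+24·4·16=4096; k=2: 1536+5120+24·16·16=12800; k=3: 3200+0+24·20·16=10880 → min 4096.
Optimal order: (W₁((W₂W₃)W₄)) with cost 4096.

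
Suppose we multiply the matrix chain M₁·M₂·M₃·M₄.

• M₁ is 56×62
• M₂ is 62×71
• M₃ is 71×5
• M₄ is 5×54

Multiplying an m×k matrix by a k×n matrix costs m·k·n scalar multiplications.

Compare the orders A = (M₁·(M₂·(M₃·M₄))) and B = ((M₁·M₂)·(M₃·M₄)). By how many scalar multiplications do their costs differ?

Order A = (M₁·(M₂·(M₃·M₄))): (M₃·M₄): 71×5 by 5×54 → 71×54, cost 71·5·54 = 19170; (M₂·(M₃·M₄)): 62×71 by 71×54 → 62×54, cost 62·71·54 = 237708; cumulative 256878; (M₁·(M₂·(M₃·M₄))): 56×62 by 62×54 → 56×54, cost 56·62·54 = 187488; cumulative 444366. Total 444366.
Order B = ((M₁·M₂)·(M₃·M₄)): (M₁·M₂): 56×62 by 62×71 → 56×71, cost 56·62·71 = 246512; (M₃·M₄): 71×5 by 5×54 → 71×54, cost 71·5·54 = 19170; ((M₁·M₂)·(M₃·M₄)): 56×71 by 71×54 → 56×54, cost 56·71·54 = 214704; cumulative 480386. Total 480386.
Difference: |444366 − 480386| = 36020.

36020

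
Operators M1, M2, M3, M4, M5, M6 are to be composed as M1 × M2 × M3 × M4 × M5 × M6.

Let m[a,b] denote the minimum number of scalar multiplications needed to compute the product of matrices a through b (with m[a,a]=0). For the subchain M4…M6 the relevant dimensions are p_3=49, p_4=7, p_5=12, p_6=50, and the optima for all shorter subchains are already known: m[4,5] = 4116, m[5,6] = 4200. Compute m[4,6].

21350

m[4,6] = min over k∈[4,5] of m[4,k]+m[k+1,6]+p_{3}·p_k·p_{6}.
k=4: 0 + 4200 + 49·7·50 = 21350; k=5: 4116 + 0 + 49·12·50 = 33516.
Minimum: 21350 at k=4.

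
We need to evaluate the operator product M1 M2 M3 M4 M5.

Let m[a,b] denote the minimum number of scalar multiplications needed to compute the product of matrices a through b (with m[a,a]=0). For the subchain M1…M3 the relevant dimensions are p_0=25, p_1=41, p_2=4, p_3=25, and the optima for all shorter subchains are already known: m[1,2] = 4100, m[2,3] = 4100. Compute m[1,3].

m[1,3] = min over k∈[1,2] of m[1,k]+m[k+1,3]+p_{0}·p_k·p_{3}.
k=1: 0 + 4100 + 25·41·25 = 29725; k=2: 4100 + 0 + 25·4·25 = 6600.
Minimum: 6600 at k=2.

6600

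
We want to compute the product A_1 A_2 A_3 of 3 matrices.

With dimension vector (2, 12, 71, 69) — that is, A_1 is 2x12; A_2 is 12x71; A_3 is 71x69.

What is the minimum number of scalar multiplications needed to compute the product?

Order (A_1 (A_2 A_3)): (A_2 A_3): 12×71 by 71×69 → 12×69, cost 12·71·69 = 58788; (A_1 (A_2 A_3)): 2×12 by 12×69 → 2×69, cost 2·12·69 = 1656; cumulative 60444. Total 60444.
Order ((A_1 A_2) A_3): (A_1 A_2): 2×12 by 12×71 → 2×71, cost 2·12·71 = 1704; ((A_1 A_2) A_3): 2×71 by 71×69 → 2×69, cost 2·71·69 = 9798; cumulative 11502. Total 11502.
Minimum: 11502.

11502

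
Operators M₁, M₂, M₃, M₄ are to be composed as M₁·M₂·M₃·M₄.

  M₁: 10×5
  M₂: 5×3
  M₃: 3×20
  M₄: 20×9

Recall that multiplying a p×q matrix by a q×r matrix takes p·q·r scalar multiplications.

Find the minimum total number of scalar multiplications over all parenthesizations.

Adjacent pairs: M₁M₂ = 10·5·3 = 150; M₂M₃ = 5·3·20 = 300; M₃M₄ = 3·20·9 = 540.
Length 3: M₁..M₃: k=1: 0+300+10·5·20=1300; k=2: 150+0+10·3·20=750 → min 750 | M₂..M₄: k=2: 0+540+5·3·9=675; k=3: 300+0+5·20·9=1200 → min 675.
Length 4: M₁..M₄: k=1: 0+675+10·5·9=1125; k=2: 150+540+10·3·9=960; k=3: 750+0+10·20·9=2550 → min 960.
Optimal order: ((M₁·M₂)·(M₃·M₄)) with cost 960.

960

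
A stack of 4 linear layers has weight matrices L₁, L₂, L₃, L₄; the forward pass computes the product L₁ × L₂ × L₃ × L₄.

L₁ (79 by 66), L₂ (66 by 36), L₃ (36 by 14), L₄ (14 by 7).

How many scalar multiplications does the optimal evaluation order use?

Adjacent pairs: L₁L₂ = 79·66·36 = 187704; L₂L₃ = 66·36·14 = 33264; L₃L₄ = 36·14·7 = 3528.
Length 3: L₁..L₃: k=1: 0+33264+79·66·14=106260; k=2: 187704+0+79·36·14=227520 → min 106260 | L₂..L₄: k=2: 0+3528+66·36·7=20160; k=3: 33264+0+66·14·7=39732 → min 20160.
Length 4: L₁..L₄: k=1: 0+20160+79·66·7=56658; k=2: 187704+3528+79·36·7=211140; k=3: 106260+0+79·14·7=114002 → min 56658.
Optimal order: (L₁ × (L₂ × (L₃ × L₄))) with cost 56658.

56658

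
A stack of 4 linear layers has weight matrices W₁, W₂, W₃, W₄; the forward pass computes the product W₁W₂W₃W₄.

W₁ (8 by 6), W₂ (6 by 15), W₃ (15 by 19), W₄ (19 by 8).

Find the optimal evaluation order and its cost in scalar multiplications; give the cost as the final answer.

Adjacent pairs: W₁W₂ = 8·6·15 = 720; W₂W₃ = 6·15·19 = 1710; W₃W₄ = 15·19·8 = 2280.
Length 3: W₁..W₃: k=1: 0+1710+8·6·19=2622; k=2: 720+0+8·15·19=3000 → min 2622 | W₂..W₄: k=2: 0+2280+6·15·8=3000; k=3: 1710+0+6·19·8=2622 → min 2622.
Length 4: W₁..W₄: k=1: 0+2622+8·6·8=3006; k=2: 720+2280+8·15·8=3960; k=3: 2622+0+8·19·8=3838 → min 3006.
Optimal parenthesization: (W₁((W₂W₃)W₄)) with cost 3006.

3006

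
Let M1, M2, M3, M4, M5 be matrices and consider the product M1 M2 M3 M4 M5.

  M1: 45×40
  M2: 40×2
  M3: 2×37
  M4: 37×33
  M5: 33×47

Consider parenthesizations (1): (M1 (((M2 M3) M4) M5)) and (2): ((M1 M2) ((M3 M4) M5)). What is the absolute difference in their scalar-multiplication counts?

185066

Order (1) = (M1 (((M2 M3) M4) M5)): (M2 M3): 40×2 by 2×37 → 40×37, cost 40·2·37 = 2960; ((M2 M3) M4): 40×37 by 37×33 → 40×33, cost 40·37·33 = 48840; cumulative 51800; (((M2 M3) M4) M5): 40×33 by 33×47 → 40×47, cost 40·33·47 = 62040; cumulative 113840; (M1 (((M2 M3) M4) M5)): 45×40 by 40×47 → 45×47, cost 45·40·47 = 84600; cumulative 198440. Total 198440.
Order (2) = ((M1 M2) ((M3 M4) M5)): (M1 M2): 45×40 by 40×2 → 45×2, cost 45·40·2 = 3600; (M3 M4): 2×37 by 37×33 → 2×33, cost 2·37·33 = 2442; ((M3 M4) M5): 2×33 by 33×47 → 2×47, cost 2·33·47 = 3102; cumulative 5544; ((M1 M2) ((M3 M4) M5)): 45×2 by 2×47 → 45×47, cost 45·2·47 = 4230; cumulative 13374. Total 13374.
Difference: |198440 − 13374| = 185066.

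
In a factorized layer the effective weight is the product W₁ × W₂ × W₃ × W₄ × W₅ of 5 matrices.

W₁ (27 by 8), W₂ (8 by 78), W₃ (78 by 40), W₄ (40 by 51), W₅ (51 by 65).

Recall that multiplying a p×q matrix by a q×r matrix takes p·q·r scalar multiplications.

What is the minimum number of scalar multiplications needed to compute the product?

Adjacent pairs: W₁W₂ = 27·8·78 = 16848; W₂W₃ = 8·78·40 = 24960; W₃W₄ = 78·40·51 = 159120; W₄W₅ = 40·51·65 = 132600.
Length 3: W₁..W₃: k=1: 0+24960+27·8·40=33600; k=2: 16848+0+27·78·40=101088 → min 33600 | W₂..W₄: k=2: 0+159120+8·78·51=190944; k=3: 24960+0+8·40·51=41280 → min 41280 | W₃..W₅: k=3: 0+132600+78·40·65=335400; k=4: 159120+0+78·51·65=417690 → min 335400.
Length 4: W₁..W₄: k=1: 0+41280+27·8·51=52296; k=2: 16848+159120+27·78·51=283374; k=3: 33600+0+27·40·51=88680 → min 52296 | W₂..W₅: k=2: 0+335400+8·78·65=375960; k=3: 24960+132600+8·40·65=178360; k=4: 41280+0+8·51·65=67800 → min 67800.
Length 5: W₁..W₅: k=1: 0+67800+27·8·65=81840; k=2: 16848+335400+27·78·65=489138; k=3: 33600+132600+27·40·65=236400; k=4: 52296+0+27·51·65=141801 → min 81840.
Optimal order: (W₁ × (((W₂ × W₃) × W₄) × W₅)) with cost 81840.

81840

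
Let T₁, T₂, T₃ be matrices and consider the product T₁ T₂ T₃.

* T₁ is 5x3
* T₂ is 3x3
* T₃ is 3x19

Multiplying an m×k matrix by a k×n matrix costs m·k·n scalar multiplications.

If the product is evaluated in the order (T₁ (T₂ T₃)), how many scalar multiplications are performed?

(T₂ T₃): 3×3 by 3×19 → 3×19, cost 3·3·19 = 171
(T₁ (T₂ T₃)): 5×3 by 3×19 → 5×19, cost 5·3·19 = 285; cumulative 456
Total: 456 scalar multiplications.

456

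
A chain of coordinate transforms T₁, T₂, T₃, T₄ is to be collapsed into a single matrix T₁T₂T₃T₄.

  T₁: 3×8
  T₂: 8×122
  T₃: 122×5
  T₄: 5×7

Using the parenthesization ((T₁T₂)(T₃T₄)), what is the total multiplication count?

(T₁T₂): 3×8 by 8×122 → 3×122, cost 3·8·122 = 2928
(T₃T₄): 122×5 by 5×7 → 122×7, cost 122·5·7 = 4270
((T₁T₂)(T₃T₄)): 3×122 by 122×7 → 3×7, cost 3·122·7 = 2562; cumulative 9760
Total: 9760 scalar multiplications.

9760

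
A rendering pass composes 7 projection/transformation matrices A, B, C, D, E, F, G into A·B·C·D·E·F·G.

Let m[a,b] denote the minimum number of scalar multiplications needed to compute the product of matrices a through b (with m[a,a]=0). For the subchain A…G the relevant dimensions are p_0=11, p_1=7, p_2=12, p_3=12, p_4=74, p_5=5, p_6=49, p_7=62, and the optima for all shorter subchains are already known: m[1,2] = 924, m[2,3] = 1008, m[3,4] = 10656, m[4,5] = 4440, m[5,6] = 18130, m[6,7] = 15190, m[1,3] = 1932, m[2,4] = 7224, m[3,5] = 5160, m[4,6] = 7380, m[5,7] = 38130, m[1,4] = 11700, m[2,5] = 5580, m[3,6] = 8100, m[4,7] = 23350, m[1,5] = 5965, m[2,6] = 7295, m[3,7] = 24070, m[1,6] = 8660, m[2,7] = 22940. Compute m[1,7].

24565

m[1,7] = min over k∈[1,6] of m[1,k]+m[k+1,7]+p_{0}·p_k·p_{7}.
k=1: 0 + 22940 + 11·7·62 = 27714; k=2: 924 + 24070 + 11·12·62 = 33178; k=3: 1932 + 23350 + 11·12·62 = 33466; k=4: 11700 + 38130 + 11·74·62 = 100298; k=5: 5965 + 15190 + 11·5·62 = 24565; k=6: 8660 + 0 + 11·49·62 = 42078.
Minimum: 24565 at k=5.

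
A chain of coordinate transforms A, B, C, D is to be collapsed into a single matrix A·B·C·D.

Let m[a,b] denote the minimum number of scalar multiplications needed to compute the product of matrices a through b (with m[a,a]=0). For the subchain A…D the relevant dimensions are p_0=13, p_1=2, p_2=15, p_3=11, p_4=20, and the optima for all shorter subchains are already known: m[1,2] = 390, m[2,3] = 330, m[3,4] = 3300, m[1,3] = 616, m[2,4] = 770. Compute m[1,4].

1290

m[1,4] = min over k∈[1,3] of m[1,k]+m[k+1,4]+p_{0}·p_k·p_{4}.
k=1: 0 + 770 + 13·2·20 = 1290; k=2: 390 + 3300 + 13·15·20 = 7590; k=3: 616 + 0 + 13·11·20 = 3476.
Minimum: 1290 at k=1.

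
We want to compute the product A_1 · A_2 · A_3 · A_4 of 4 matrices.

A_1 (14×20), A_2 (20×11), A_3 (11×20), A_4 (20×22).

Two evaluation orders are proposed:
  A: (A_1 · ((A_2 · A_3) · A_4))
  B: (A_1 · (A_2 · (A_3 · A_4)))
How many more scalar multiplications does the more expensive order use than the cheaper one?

3520

Order A = (A_1 · ((A_2 · A_3) · A_4)): (A_2 · A_3): 20×11 by 11×20 → 20×20, cost 20·11·20 = 4400; ((A_2 · A_3) · A_4): 20×20 by 20×22 → 20×22, cost 20·20·22 = 8800; cumulative 13200; (A_1 · ((A_2 · A_3) · A_4)): 14×20 by 20×22 → 14×22, cost 14·20·22 = 6160; cumulative 19360. Total 19360.
Order B = (A_1 · (A_2 · (A_3 · A_4))): (A_3 · A_4): 11×20 by 20×22 → 11×22, cost 11·20·22 = 4840; (A_2 · (A_3 · A_4)): 20×11 by 11×22 → 20×22, cost 20·11·22 = 4840; cumulative 9680; (A_1 · (A_2 · (A_3 · A_4))): 14×20 by 20×22 → 14×22, cost 14·20·22 = 6160; cumulative 15840. Total 15840.
Difference: |19360 − 15840| = 3520.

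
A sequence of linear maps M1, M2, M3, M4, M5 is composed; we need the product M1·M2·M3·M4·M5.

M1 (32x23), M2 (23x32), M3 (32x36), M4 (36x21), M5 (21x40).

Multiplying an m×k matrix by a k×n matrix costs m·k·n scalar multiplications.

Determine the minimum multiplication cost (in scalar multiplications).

Adjacent pairs: M1M2 = 32·23·32 = 23552; M2M3 = 23·32·36 = 26496; M3M4 = 32·36·21 = 24192; M4M5 = 36·21·40 = 30240.
Length 3: M1..M3: k=1: 0+26496+32·23·36=52992; k=2: 23552+0+32·32·36=60416 → min 52992 | M2..M4: k=2: 0+24192+23·32·21=39648; k=3: 26496+0+23·36·21=43884 → min 39648 | M3..M5: k=3: 0+30240+32·36·40=76320; k=4: 24192+0+32·21·40=51072 → min 51072.
Length 4: M1..M4: k=1: 0+39648+32·23·21=55104; k=2: 23552+24192+32·32·21=69248; k=3: 52992+0+32·36·21=77184 → min 55104 | M2..M5: k=2: 0+51072+23·32·40=80512; k=3: 26496+30240+23·36·40=89856; k=4: 39648+0+23·21·40=58968 → min 58968.
Length 5: M1..M5: k=1: 0+58968+32·23·40=88408; k=2: 23552+51072+32·32·40=115584; k=3: 52992+30240+32·36·40=129312; k=4: 55104+0+32·21·40=81984 → min 81984.
Optimal order: ((M1·(M2·(M3·M4)))·M5) with cost 81984.

81984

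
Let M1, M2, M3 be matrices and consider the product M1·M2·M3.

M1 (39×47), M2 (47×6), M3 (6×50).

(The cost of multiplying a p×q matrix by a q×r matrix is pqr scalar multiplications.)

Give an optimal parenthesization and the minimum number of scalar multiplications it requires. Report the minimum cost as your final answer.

(M1·(M2·M3)): cost 105750.
((M1·M2)·M3): cost 22698.
Optimal: ((M1·M2)·M3) with cost 22698.

22698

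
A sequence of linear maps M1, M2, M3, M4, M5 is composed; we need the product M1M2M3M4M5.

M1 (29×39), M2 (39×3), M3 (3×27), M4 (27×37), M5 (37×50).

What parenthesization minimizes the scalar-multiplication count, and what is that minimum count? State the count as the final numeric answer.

16290

Adjacent pairs: M1M2 = 29·39·3 = 3393; M2M3 = 39·3·27 = 3159; M3M4 = 3·27·37 = 2997; M4M5 = 27·37·50 = 49950.
Length 3: M1..M3: k=1: 0+3159+29·39·27=33696; k=2: 3393+0+29·3·27=5742 → min 5742 | M2..M4: k=2: 0+2997+39·3·37=7326; k=3: 3159+0+39·27·37=42120 → min 7326 | M3..M5: k=3: 0+49950+3·27·50=54000; k=4: 2997+0+3·37·50=8547 → min 8547.
Length 4: M1..M4: k=1: 0+7326+29·39·37=49173; k=2: 3393+2997+29·3·37=9609; k=3: 5742+0+29·27·37=34713 → min 9609 | M2..M5: k=2: 0+8547+39·3·50=14397; k=3: 3159+49950+39·27·50=105759; k=4: 7326+0+39·37·50=79476 → min 14397.
Length 5: M1..M5: k=1: 0+14397+29·39·50=70947; k=2: 3393+8547+29·3·50=16290; k=3: 5742+49950+29·27·50=94842; k=4: 9609+0+29·37·50=63259 → min 16290.
Optimal parenthesization: ((M1M2)((M3M4)M5)) with cost 16290.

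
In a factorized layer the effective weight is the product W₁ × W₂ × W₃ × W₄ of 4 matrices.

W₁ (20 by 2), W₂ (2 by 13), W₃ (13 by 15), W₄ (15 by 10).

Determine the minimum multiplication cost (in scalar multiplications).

Adjacent pairs: W₁W₂ = 20·2·13 = 520; W₂W₃ = 2·13·15 = 390; W₃W₄ = 13·15·10 = 1950.
Length 3: W₁..W₃: k=1: 0+390+20·2·15=990; k=2: 520+0+20·13·15=4420 → min 990 | W₂..W₄: k=2: 0+1950+2·13·10=2210; k=3: 390+0+2·15·10=690 → min 690.
Length 4: W₁..W₄: k=1: 0+690+20·2·10=1090; k=2: 520+1950+20·13·10=5070; k=3: 990+0+20·15·10=3990 → min 1090.
Optimal order: (W₁ × ((W₂ × W₃) × W₄)) with cost 1090.

1090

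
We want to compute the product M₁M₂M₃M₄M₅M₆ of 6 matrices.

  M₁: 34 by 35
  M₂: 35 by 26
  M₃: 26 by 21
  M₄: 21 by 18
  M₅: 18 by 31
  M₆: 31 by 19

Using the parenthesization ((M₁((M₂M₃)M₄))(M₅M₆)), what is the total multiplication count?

75990

(M₂M₃): 35×26 by 26×21 → 35×21, cost 35·26·21 = 19110
((M₂M₃)M₄): 35×21 by 21×18 → 35×18, cost 35·21·18 = 13230; cumulative 32340
(M₁((M₂M₃)M₄)): 34×35 by 35×18 → 34×18, cost 34·35·18 = 21420; cumulative 53760
(M₅M₆): 18×31 by 31×19 → 18×19, cost 18·31·19 = 10602
((M₁((M₂M₃)M₄))(M₅M₆)): 34×18 by 18×19 → 34×19, cost 34·18·19 = 11628; cumulative 75990
Total: 75990 scalar multiplications.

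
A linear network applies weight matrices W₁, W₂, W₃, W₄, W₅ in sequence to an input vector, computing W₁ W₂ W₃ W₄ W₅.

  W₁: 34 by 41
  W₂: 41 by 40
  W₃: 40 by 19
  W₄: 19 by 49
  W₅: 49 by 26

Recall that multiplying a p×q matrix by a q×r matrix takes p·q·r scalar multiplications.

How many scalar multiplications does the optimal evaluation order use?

Adjacent pairs: W₁W₂ = 34·41·40 = 55760; W₂W₃ = 41·40·19 = 31160; W₃W₄ = 40·19·49 = 37240; W₄W₅ = 19·49·26 = 24206.
Length 3: W₁..W₃: k=1: 0+31160+34·41·19=57646; k=2: 55760+0+34·40·19=81600 → min 57646 | W₂..W₄: k=2: 0+37240+41·40·49=117600; k=3: 31160+0+41·19·49=69331 → min 69331 | W₃..W₅: k=3: 0+24206+40·19·26=43966; k=4: 37240+0+40·49·26=88200 → min 43966.
Length 4: W₁..W₄: k=1: 0+69331+34·41·49=137637; k=2: 55760+37240+34·40·49=159640; k=3: 57646+0+34·19·49=89300 → min 89300 | W₂..W₅: k=2: 0+43966+41·40·26=86606; k=3: 31160+24206+41·19·26=75620; k=4: 69331+0+41·49·26=121565 → min 75620.
Length 5: W₁..W₅: k=1: 0+75620+34·41·26=111864; k=2: 55760+43966+34·40·26=135086; k=3: 57646+24206+34·19·26=98648; k=4: 89300+0+34·49·26=132616 → min 98648.
Optimal order: ((W₁ (W₂ W₃)) (W₄ W₅)) with cost 98648.

98648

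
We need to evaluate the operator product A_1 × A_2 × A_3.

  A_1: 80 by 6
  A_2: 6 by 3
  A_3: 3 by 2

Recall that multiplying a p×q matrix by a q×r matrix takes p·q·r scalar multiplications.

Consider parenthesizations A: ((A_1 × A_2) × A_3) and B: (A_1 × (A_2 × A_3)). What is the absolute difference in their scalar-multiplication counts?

Order A = ((A_1 × A_2) × A_3): (A_1 × A_2): 80×6 by 6×3 → 80×3, cost 80·6·3 = 1440; ((A_1 × A_2) × A_3): 80×3 by 3×2 → 80×2, cost 80·3·2 = 480; cumulative 1920. Total 1920.
Order B = (A_1 × (A_2 × A_3)): (A_2 × A_3): 6×3 by 3×2 → 6×2, cost 6·3·2 = 36; (A_1 × (A_2 × A_3)): 80×6 by 6×2 → 80×2, cost 80·6·2 = 960; cumulative 996. Total 996.
Difference: |1920 − 996| = 924.

924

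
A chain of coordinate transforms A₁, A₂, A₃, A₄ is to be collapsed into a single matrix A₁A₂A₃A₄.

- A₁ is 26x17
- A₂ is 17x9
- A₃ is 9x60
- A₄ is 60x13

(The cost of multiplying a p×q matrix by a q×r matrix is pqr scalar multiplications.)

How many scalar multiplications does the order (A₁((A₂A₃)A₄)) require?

28186

(A₂A₃): 17×9 by 9×60 → 17×60, cost 17·9·60 = 9180
((A₂A₃)A₄): 17×60 by 60×13 → 17×13, cost 17·60·13 = 13260; cumulative 22440
(A₁((A₂A₃)A₄)): 26×17 by 17×13 → 26×13, cost 26·17·13 = 5746; cumulative 28186
Total: 28186 scalar multiplications.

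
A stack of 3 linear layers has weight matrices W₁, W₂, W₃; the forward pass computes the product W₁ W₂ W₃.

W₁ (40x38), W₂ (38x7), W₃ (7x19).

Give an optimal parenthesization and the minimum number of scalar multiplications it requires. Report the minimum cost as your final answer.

15960

(W₁ (W₂ W₃)): cost 33934.
((W₁ W₂) W₃): cost 15960.
Optimal: ((W₁ W₂) W₃) with cost 15960.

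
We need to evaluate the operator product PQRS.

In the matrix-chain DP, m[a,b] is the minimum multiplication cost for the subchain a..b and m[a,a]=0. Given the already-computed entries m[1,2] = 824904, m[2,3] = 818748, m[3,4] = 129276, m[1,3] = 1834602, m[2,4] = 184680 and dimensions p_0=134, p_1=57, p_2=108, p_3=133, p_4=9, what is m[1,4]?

253422

m[1,4] = min over k∈[1,3] of m[1,k]+m[k+1,4]+p_{0}·p_k·p_{4}.
k=1: 0 + 184680 + 134·57·9 = 253422; k=2: 824904 + 129276 + 134·108·9 = 1084428; k=3: 1834602 + 0 + 134·133·9 = 1995000.
Minimum: 253422 at k=1.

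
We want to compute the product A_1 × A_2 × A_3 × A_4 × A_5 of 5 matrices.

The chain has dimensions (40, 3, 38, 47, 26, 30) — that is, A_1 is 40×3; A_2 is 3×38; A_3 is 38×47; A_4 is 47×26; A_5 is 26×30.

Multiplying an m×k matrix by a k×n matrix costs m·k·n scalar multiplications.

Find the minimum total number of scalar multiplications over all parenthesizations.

14964

Adjacent pairs: A_1A_2 = 40·3·38 = 4560; A_2A_3 = 3·38·47 = 5358; A_3A_4 = 38·47·26 = 46436; A_4A_5 = 47·26·30 = 36660.
Length 3: A_1..A_3: k=1: 0+5358+40·3·47=10998; k=2: 4560+0+40·38·47=76000 → min 10998 | A_2..A_4: k=2: 0+46436+3·38·26=49400; k=3: 5358+0+3·47·26=9024 → min 9024 | A_3..A_5: k=3: 0+36660+38·47·30=90240; k=4: 46436+0+38·26·30=76076 → min 76076.
Length 4: A_1..A_4: k=1: 0+9024+40·3·26=12144; k=2: 4560+46436+40·38·26=90516; k=3: 10998+0+40·47·26=59878 → min 12144 | A_2..A_5: k=2: 0+76076+3·38·30=79496; k=3: 5358+36660+3·47·30=46248; k=4: 9024+0+3·26·30=11364 → min 11364.
Length 5: A_1..A_5: k=1: 0+11364+40·3·30=14964; k=2: 4560+76076+40·38·30=126236; k=3: 10998+36660+40·47·30=104058; k=4: 12144+0+40·26·30=43344 → min 14964.
Optimal order: (A_1 × (((A_2 × A_3) × A_4) × A_5)) with cost 14964.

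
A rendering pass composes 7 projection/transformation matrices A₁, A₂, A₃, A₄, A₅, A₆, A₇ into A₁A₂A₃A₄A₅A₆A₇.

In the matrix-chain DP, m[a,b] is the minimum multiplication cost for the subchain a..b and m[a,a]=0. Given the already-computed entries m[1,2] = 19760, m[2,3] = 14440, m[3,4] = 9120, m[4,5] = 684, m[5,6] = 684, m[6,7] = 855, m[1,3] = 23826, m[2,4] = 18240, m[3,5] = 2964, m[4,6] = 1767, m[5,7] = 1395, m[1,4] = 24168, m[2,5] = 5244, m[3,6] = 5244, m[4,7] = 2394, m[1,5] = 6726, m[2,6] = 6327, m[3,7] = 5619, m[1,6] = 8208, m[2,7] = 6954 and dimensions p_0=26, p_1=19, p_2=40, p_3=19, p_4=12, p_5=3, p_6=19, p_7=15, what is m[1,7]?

m[1,7] = min over k∈[1,6] of m[1,k]+m[k+1,7]+p_{0}·p_k·p_{7}.
k=1: 0 + 6954 + 26·19·15 = 14364; k=2: 19760 + 5619 + 26·40·15 = 40979; k=3: 23826 + 2394 + 26·19·15 = 33630; k=4: 24168 + 1395 + 26·12·15 = 30243; k=5: 6726 + 855 + 26·3·15 = 8751; k=6: 8208 + 0 + 26·19·15 = 15618.
Minimum: 8751 at k=5.

8751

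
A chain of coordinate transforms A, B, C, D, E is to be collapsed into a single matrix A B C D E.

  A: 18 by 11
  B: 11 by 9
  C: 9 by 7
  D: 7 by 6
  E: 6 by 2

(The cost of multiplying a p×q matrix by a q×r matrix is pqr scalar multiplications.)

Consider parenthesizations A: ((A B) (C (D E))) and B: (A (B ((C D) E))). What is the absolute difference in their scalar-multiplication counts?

Order A = ((A B) (C (D E))): (A B): 18×11 by 11×9 → 18×9, cost 18·11·9 = 1782; (D E): 7×6 by 6×2 → 7×2, cost 7·6·2 = 84; (C (D E)): 9×7 by 7×2 → 9×2, cost 9·7·2 = 126; cumulative 210; ((A B) (C (D E))): 18×9 by 9×2 → 18×2, cost 18·9·2 = 324; cumulative 2316. Total 2316.
Order B = (A (B ((C D) E))): (C D): 9×7 by 7×6 → 9×6, cost 9·7·6 = 378; ((C D) E): 9×6 by 6×2 → 9×2, cost 9·6·2 = 108; cumulative 486; (B ((C D) E)): 11×9 by 9×2 → 11×2, cost 11·9·2 = 198; cumulative 684; (A (B ((C D) E))): 18×11 by 11×2 → 18×2, cost 18·11·2 = 396; cumulative 1080. Total 1080.
Difference: |2316 − 1080| = 1236.

1236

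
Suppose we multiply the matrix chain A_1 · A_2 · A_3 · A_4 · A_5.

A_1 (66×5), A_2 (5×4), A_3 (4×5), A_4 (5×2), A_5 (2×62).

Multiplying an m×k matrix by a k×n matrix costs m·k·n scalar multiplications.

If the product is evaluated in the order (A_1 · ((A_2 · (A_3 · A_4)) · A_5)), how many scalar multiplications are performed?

(A_3 · A_4): 4×5 by 5×2 → 4×2, cost 4·5·2 = 40
(A_2 · (A_3 · A_4)): 5×4 by 4×2 → 5×2, cost 5·4·2 = 40; cumulative 80
((A_2 · (A_3 · A_4)) · A_5): 5×2 by 2×62 → 5×62, cost 5·2·62 = 620; cumulative 700
(A_1 · ((A_2 · (A_3 · A_4)) · A_5)): 66×5 by 5×62 → 66×62, cost 66·5·62 = 20460; cumulative 21160
Total: 21160 scalar multiplications.

21160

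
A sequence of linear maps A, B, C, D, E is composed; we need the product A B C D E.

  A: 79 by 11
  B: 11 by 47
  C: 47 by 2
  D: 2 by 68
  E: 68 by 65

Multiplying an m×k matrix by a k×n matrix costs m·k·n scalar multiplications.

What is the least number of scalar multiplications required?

21882

Adjacent pairs: AB = 79·11·47 = 40843; BC = 11·47·2 = 1034; CD = 47·2·68 = 6392; DE = 2·68·65 = 8840.
Length 3: A..C: k=1: 0+1034+79·11·2=2772; k=2: 40843+0+79·47·2=48269 → min 2772 | B..D: k=2: 0+6392+11·47·68=41548; k=3: 1034+0+11·2·68=2530 → min 2530 | C..E: k=3: 0+8840+47·2·65=14950; k=4: 6392+0+47·68·65=214132 → min 14950.
Length 4: A..D: k=1: 0+2530+79·11·68=61622; k=2: 40843+6392+79·47·68=299719; k=3: 2772+0+79·2·68=13516 → min 13516 | B..E: k=2: 0+14950+11·47·65=48555; k=3: 1034+8840+11·2·65=11304; k=4: 2530+0+11·68·65=51150 → min 11304.
Length 5: A..E: k=1: 0+11304+79·11·65=67789; k=2: 40843+14950+79·47·65=297138; k=3: 2772+8840+79·2·65=21882; k=4: 13516+0+79·68·65=362696 → min 21882.
Optimal order: ((A (B C)) (D E)) with cost 21882.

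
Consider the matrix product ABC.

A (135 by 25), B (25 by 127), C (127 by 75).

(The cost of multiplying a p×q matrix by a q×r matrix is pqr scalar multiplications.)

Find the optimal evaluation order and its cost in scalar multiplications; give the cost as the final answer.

491250

(A(BC)): cost 491250.
((AB)C): cost 1714500.
Optimal: (A(BC)) with cost 491250.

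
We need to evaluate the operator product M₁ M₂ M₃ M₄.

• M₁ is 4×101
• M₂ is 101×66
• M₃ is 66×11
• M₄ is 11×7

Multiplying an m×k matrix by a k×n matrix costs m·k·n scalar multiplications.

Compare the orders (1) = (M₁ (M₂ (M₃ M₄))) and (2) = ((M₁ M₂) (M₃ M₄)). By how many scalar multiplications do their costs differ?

Order (1) = (M₁ (M₂ (M₃ M₄))): (M₃ M₄): 66×11 by 11×7 → 66×7, cost 66·11·7 = 5082; (M₂ (M₃ M₄)): 101×66 by 66×7 → 101×7, cost 101·66·7 = 46662; cumulative 51744; (M₁ (M₂ (M₃ M₄))): 4×101 by 101×7 → 4×7, cost 4·101·7 = 2828; cumulative 54572. Total 54572.
Order (2) = ((M₁ M₂) (M₃ M₄)): (M₁ M₂): 4×101 by 101×66 → 4×66, cost 4·101·66 = 26664; (M₃ M₄): 66×11 by 11×7 → 66×7, cost 66·11·7 = 5082; ((M₁ M₂) (M₃ M₄)): 4×66 by 66×7 → 4×7, cost 4·66·7 = 1848; cumulative 33594. Total 33594.
Difference: |54572 − 33594| = 20978.

20978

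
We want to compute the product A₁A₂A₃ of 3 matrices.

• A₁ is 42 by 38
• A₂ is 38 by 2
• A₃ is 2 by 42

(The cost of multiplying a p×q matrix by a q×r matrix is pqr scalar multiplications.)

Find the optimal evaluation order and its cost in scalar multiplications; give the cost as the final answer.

6720

(A₁(A₂A₃)): cost 70224.
((A₁A₂)A₃): cost 6720.
Optimal: ((A₁A₂)A₃) with cost 6720.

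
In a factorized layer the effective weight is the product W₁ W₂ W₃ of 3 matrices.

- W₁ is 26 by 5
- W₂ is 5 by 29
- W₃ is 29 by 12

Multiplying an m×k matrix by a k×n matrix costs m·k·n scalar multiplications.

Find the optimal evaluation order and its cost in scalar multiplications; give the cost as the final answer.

3300

(W₁ (W₂ W₃)): cost 3300.
((W₁ W₂) W₃): cost 12818.
Optimal: (W₁ (W₂ W₃)) with cost 3300.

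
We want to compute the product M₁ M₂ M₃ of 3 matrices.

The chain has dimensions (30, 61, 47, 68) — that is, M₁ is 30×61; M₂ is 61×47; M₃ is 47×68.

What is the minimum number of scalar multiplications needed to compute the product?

181890

Order (M₁ (M₂ M₃)): (M₂ M₃): 61×47 by 47×68 → 61×68, cost 61·47·68 = 194956; (M₁ (M₂ M₃)): 30×61 by 61×68 → 30×68, cost 30·61·68 = 124440; cumulative 319396. Total 319396.
Order ((M₁ M₂) M₃): (M₁ M₂): 30×61 by 61×47 → 30×47, cost 30·61·47 = 86010; ((M₁ M₂) M₃): 30×47 by 47×68 → 30×68, cost 30·47·68 = 95880; cumulative 181890. Total 181890.
Minimum: 181890.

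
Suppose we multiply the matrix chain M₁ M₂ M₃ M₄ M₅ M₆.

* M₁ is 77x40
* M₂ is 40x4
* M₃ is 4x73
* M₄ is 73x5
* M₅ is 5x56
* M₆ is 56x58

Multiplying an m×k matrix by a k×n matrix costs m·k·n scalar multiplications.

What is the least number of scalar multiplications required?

Adjacent pairs: M₁M₂ = 77·40·4 = 12320; M₂M₃ = 40·4·73 = 11680; M₃M₄ = 4·73·5 = 1460; M₄M₅ = 73·5·56 = 20440; M₅M₆ = 5·56·58 = 16240.
Length 3: M₁..M₃: k=1: 0+11680+77·40·73=236520; k=2: 12320+0+77·4·73=34804 → min 34804 | M₂..M₄: k=2: 0+1460+40·4·5=2260; k=3: 11680+0+40·73·5=26280 → min 2260 | M₃..M₅: k=3: 0+20440+4·73·56=36792; k=4: 1460+0+4·5·56=2580 → min 2580 | M₄..M₆: k=4: 0+16240+73·5·58=37410; k=5: 20440+0+73·56·58=257544 → min 37410.
Length 4: M₁..M₄: k=1: 0+2260+77·40·5=17660; k=2: 12320+1460+77·4·5=15320; k=3: 34804+0+77·73·5=62909 → min 15320 | M₂..M₅: k=2: 0+2580+40·4·56=11540; k=3: 11680+20440+40·73·56=195640; k=4: 2260+0+40·5·56=13460 → min 11540 | M₃..M₆: k=3: 0+37410+4·73·58=54346; k=4: 1460+16240+4·5·58=18860; k=5: 2580+0+4·56·58=15572 → min 15572.
Length 5: M₁..M₅: k=1: 0+11540+77·40·56=184020; k=2: 12320+2580+77·4·56=32148; k=3: 34804+20440+77·73·56=370020; k=4: 15320+0+77·5·56=36880 → min 32148 | M₂..M₆: k=2: 0+15572+40·4·58=24852; k=3: 11680+37410+40·73·58=218450; k=4: 2260+16240+40·5·58=30100; k=5: 11540+0+40·56·58=141460 → min 24852.
Length 6: M₁..M₆: k=1: 0+24852+77·40·58=203492; k=2: 12320+15572+77·4·58=45756; k=3: 34804+37410+77·73·58=398232; k=4: 15320+16240+77·5·58=53890; k=5: 32148+0+77·56·58=282244 → min 45756.
Optimal order: ((M₁ M₂) (((M₃ M₄) M₅) M₆)) with cost 45756.

45756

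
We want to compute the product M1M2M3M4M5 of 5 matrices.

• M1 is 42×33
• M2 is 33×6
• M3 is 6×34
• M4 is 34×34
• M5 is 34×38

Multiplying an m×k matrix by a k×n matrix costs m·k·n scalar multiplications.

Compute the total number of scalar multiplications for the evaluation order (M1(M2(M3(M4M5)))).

111872

(M4M5): 34×34 by 34×38 → 34×38, cost 34·34·38 = 43928
(M3(M4M5)): 6×34 by 34×38 → 6×38, cost 6·34·38 = 7752; cumulative 51680
(M2(M3(M4M5))): 33×6 by 6×38 → 33×38, cost 33·6·38 = 7524; cumulative 59204
(M1(M2(M3(M4M5)))): 42×33 by 33×38 → 42×38, cost 42·33·38 = 52668; cumulative 111872
Total: 111872 scalar multiplications.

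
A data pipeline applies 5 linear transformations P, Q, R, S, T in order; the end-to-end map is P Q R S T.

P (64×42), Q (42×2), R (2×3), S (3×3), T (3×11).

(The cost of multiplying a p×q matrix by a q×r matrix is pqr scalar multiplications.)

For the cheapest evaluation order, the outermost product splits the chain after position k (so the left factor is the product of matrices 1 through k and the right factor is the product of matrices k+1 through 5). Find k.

2

Adjacent pairs: PQ = 64·42·2 = 5376; QR = 42·2·3 = 252; RS = 2·3·3 = 18; ST = 3·3·11 = 99.
Length 3: P..R: k=1: 0+252+64·42·3=8316; k=2: 5376+0+64·2·3=5760 → min 5760 | Q..S: k=2: 0+18+42·2·3=270; k=3: 252+0+42·3·3=630 → min 270 | R..T: k=3: 0+99+2·3·11=165; k=4: 18+0+2·3·11=84 → min 84.
Length 4: P..S: k=1: 0+270+64·42·3=8334; k=2: 5376+18+64·2·3=5778; k=3: 5760+0+64·3·3=6336 → min 5778 | Q..T: k=2: 0+84+42·2·11=1008; k=3: 252+99+42·3·11=1737; k=4: 270+0+42·3·11=1656 → min 1008.
Top-level splits: k=1: (P..P)·(Q..T) → 0+1008+64·42·11 = 30576; k=2: (P..Q)·(R..T) → 5376+84+64·2·11 = 6868; k=3: (P..R)·(S..T) → 5760+99+64·3·11 = 7971; k=4: (P..S)·(T..T) → 5778+0+64·3·11 = 7890.
Best split is after Q, i.e. k = 2.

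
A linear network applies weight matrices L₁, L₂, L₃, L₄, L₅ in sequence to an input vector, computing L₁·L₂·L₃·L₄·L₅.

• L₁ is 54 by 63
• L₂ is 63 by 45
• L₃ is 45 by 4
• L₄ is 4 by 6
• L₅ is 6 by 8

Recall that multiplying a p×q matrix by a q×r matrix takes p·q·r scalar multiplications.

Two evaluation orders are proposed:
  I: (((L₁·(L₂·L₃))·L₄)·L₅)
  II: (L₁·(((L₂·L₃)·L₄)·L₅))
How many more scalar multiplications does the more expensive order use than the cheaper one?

Order I = (((L₁·(L₂·L₃))·L₄)·L₅): (L₂·L₃): 63×45 by 45×4 → 63×4, cost 63·45·4 = 11340; (L₁·(L₂·L₃)): 54×63 by 63×4 → 54×4, cost 54·63·4 = 13608; cumulative 24948; ((L₁·(L₂·L₃))·L₄): 54×4 by 4×6 → 54×6, cost 54·4·6 = 1296; cumulative 26244; (((L₁·(L₂·L₃))·L₄)·L₅): 54×6 by 6×8 → 54×8, cost 54·6·8 = 2592; cumulative 28836. Total 28836.
Order II = (L₁·(((L₂·L₃)·L₄)·L₅)): (L₂·L₃): 63×45 by 45×4 → 63×4, cost 63·45·4 = 11340; ((L₂·L₃)·L₄): 63×4 by 4×6 → 63×6, cost 63·4·6 = 1512; cumulative 12852; (((L₂·L₃)·L₄)·L₅): 63×6 by 6×8 → 63×8, cost 63·6·8 = 3024; cumulative 15876; (L₁·(((L₂·L₃)·L₄)·L₅)): 54×63 by 63×8 → 54×8, cost 54·63·8 = 27216; cumulative 43092. Total 43092.
Difference: |28836 − 43092| = 14256.

14256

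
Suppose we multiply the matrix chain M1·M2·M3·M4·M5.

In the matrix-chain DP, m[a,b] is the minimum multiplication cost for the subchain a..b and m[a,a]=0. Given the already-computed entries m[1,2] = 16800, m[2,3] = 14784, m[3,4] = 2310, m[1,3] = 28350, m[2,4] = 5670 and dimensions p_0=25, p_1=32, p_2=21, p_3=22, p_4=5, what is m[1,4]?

m[1,4] = min over k∈[1,3] of m[1,k]+m[k+1,4]+p_{0}·p_k·p_{4}.
k=1: 0 + 5670 + 25·32·5 = 9670; k=2: 16800 + 2310 + 25·21·5 = 21735; k=3: 28350 + 0 + 25·22·5 = 31100.
Minimum: 9670 at k=1.

9670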